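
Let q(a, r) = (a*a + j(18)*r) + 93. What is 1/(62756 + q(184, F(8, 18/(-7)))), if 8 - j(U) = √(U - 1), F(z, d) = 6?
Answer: 32251/3120380799 + 2*√17/3120380799 ≈ 1.0338e-5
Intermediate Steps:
j(U) = 8 - √(-1 + U) (j(U) = 8 - √(U - 1) = 8 - √(-1 + U))
q(a, r) = 93 + a² + r*(8 - √17) (q(a, r) = (a*a + (8 - √(-1 + 18))*r) + 93 = (a² + (8 - √17)*r) + 93 = (a² + r*(8 - √17)) + 93 = 93 + a² + r*(8 - √17))
1/(62756 + q(184, F(8, 18/(-7)))) = 1/(62756 + (93 + 184² + 6*(8 - √17))) = 1/(62756 + (93 + 33856 + (48 - 6*√17))) = 1/(62756 + (33997 - 6*√17)) = 1/(96753 - 6*√17)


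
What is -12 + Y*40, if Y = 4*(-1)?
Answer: -172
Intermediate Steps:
Y = -4
-12 + Y*40 = -12 - 4*40 = -12 - 160 = -172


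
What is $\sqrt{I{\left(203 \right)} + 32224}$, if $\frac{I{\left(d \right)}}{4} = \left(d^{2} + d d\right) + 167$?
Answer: $2 \sqrt{90641} \approx 602.13$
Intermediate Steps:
$I{\left(d \right)} = 668 + 8 d^{2}$ ($I{\left(d \right)} = 4 \left(\left(d^{2} + d d\right) + 167\right) = 4 \left(\left(d^{2} + d^{2}\right) + 167\right) = 4 \left(2 d^{2} + 167\right) = 4 \left(167 + 2 d^{2}\right) = 668 + 8 d^{2}$)
$\sqrt{I{\left(203 \right)} + 32224} = \sqrt{\left(668 + 8 \cdot 203^{2}\right) + 32224} = \sqrt{\left(668 + 8 \cdot 41209\right) + 32224} = \sqrt{\left(668 + 329672\right) + 32224} = \sqrt{330340 + 32224} = \sqrt{362564} = 2 \sqrt{90641}$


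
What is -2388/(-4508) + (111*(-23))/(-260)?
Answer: 3032451/293020 ≈ 10.349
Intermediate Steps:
-2388/(-4508) + (111*(-23))/(-260) = -2388*(-1/4508) - 2553*(-1/260) = 597/1127 + 2553/260 = 3032451/293020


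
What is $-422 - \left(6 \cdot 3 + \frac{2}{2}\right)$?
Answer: $-441$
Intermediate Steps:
$-422 - \left(6 \cdot 3 + \frac{2}{2}\right) = -422 - \left(18 + 2 \cdot \frac{1}{2}\right) = -422 - \left(18 + 1\right) = -422 - 19 = -441$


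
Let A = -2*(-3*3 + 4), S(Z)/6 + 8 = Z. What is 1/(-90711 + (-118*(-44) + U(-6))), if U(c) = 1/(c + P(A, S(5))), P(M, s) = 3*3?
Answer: -3/256556 ≈ -1.1693e-5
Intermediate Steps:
S(Z) = -48 + 6*Z
A = 10 (A = -2*(-9 + 4) = -2*(-5) = 10)
P(M, s) = 9
U(c) = 1/(9 + c) (U(c) = 1/(c + 9) = 1/(9 + c))
1/(-90711 + (-118*(-44) + U(-6))) = 1/(-90711 + (-118*(-44) + 1/(9 - 6))) = 1/(-90711 + (5192 + 1/3)) = 1/(-90711 + (5192 + ⅓)) = 1/(-90711 + 15577/3) = 1/(-256556/3) = -3/256556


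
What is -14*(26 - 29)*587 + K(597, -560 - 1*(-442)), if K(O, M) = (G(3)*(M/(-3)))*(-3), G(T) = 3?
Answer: 24300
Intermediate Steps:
K(O, M) = 3*M (K(O, M) = (3*(M/(-3)))*(-3) = (3*(M*(-1/3)))*(-3) = (3*(-M/3))*(-3) = -M*(-3) = 3*M)
-14*(26 - 29)*587 + K(597, -560 - 1*(-442)) = -14*(26 - 29)*587 + 3*(-560 - 1*(-442)) = -14*(-3)*587 + 3*(-560 + 442) = 42*587 + 3*(-118) = 24654 - 354 = 24300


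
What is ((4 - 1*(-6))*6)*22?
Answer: 1320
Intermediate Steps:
((4 - 1*(-6))*6)*22 = ((4 + 6)*6)*22 = (10*6)*22 = 60*22 = 1320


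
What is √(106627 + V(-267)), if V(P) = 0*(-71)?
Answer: √106627 ≈ 326.54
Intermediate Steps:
V(P) = 0
√(106627 + V(-267)) = √(106627 + 0) = √106627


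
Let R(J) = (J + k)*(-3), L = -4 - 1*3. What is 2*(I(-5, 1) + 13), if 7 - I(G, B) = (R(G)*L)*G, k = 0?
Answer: -1010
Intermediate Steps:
L = -7 (L = -4 - 3 = -7)
R(J) = -3*J (R(J) = (J + 0)*(-3) = J*(-3) = -3*J)
I(G, B) = 7 - 21*G² (I(G, B) = 7 - -3*G*(-7)*G = 7 - 21*G*G = 7 - 21*G²)
2*(I(-5, 1) + 13) = 2*((7 - 21*(-5)²) + 13) = 2*((7 - 21*25) + 13) = 2*((7 - 525) + 13) = 2*(-518 + 13) = 2*(-505) = -1010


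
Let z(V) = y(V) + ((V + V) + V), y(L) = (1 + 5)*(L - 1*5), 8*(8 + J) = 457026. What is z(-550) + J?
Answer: 208561/4 ≈ 52140.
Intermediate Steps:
J = 228481/4 (J = -8 + (⅛)*457026 = -8 + 228513/4 = 228481/4 ≈ 57120.)
y(L) = -30 + 6*L (y(L) = 6*(L - 5) = 6*(-5 + L) = -30 + 6*L)
z(V) = -30 + 9*V (z(V) = (-30 + 6*V) + ((V + V) + V) = (-30 + 6*V) + (2*V + V) = (-30 + 6*V) + 3*V = -30 + 9*V)
z(-550) + J = (-30 + 9*(-550)) + 228481/4 = (-30 - 4950) + 228481/4 = -4980 + 228481/4 = 208561/4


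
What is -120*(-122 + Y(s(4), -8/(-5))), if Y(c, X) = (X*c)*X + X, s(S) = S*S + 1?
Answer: 46128/5 ≈ 9225.6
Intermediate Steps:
s(S) = 1 + S**2 (s(S) = S**2 + 1 = 1 + S**2)
Y(c, X) = X + c*X**2 (Y(c, X) = c*X**2 + X = X + c*X**2)
-120*(-122 + Y(s(4), -8/(-5))) = -120*(-122 + (-8/(-5))*(1 + (-8/(-5))*(1 + 4**2))) = -120*(-122 + (-8*(-1/5))*(1 + (-8*(-1/5))*(1 + 16))) = -120*(-122 + 8*(1 + (8/5)*17)/5) = -120*(-122 + 8*(1 + 136/5)/5) = -120*(-122 + (8/5)*(141/5)) = -120*(-122 + 1128/25) = -120*(-1922/25) = 46128/5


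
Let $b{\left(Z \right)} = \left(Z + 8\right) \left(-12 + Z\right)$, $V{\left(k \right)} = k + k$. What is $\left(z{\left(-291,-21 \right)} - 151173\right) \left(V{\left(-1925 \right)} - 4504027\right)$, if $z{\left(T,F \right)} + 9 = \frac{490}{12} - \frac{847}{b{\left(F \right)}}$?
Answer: $\frac{53144105752705}{78} \approx 6.8133 \cdot 10^{11}$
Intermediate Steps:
$V{\left(k \right)} = 2 k$
$b{\left(Z \right)} = \left(-12 + Z\right) \left(8 + Z\right)$ ($b{\left(Z \right)} = \left(8 + Z\right) \left(-12 + Z\right) = \left(-12 + Z\right) \left(8 + Z\right)$)
$z{\left(T,F \right)} = \frac{191}{6} - \frac{847}{-96 + F^{2} - 4 F}$ ($z{\left(T,F \right)} = -9 + \left(\frac{490}{12} - \frac{847}{-96 + F^{2} - 4 F}\right) = -9 + \left(490 \cdot \frac{1}{12} - \frac{847}{-96 + F^{2} - 4 F}\right) = -9 + \left(\frac{245}{6} - \frac{847}{-96 + F^{2} - 4 F}\right) = \frac{191}{6} - \frac{847}{-96 + F^{2} - 4 F}$)
$\left(z{\left(-291,-21 \right)} - 151173\right) \left(V{\left(-1925 \right)} - 4504027\right) = \left(\frac{23418 - 191 \left(-21\right)^{2} + 764 \left(-21\right)}{6 \left(96 - \left(-21\right)^{2} + 4 \left(-21\right)\right)} - 151173\right) \left(2 \left(-1925\right) - 4504027\right) = \left(\frac{23418 - 84231 - 16044}{6 \left(96 - 441 - 84\right)} - 151173\right) \left(-3850 - 4504027\right) = \left(\frac{23418 - 84231 - 16044}{6 \left(96 - 441 - 84\right)} - 151173\right) \left(-4507877\right) = \left(\frac{1}{6} \frac{1}{-429} \left(-76857\right) - 151173\right) \left(-4507877\right) = \left(\frac{1}{6} \left(- \frac{1}{429}\right) \left(-76857\right) - 151173\right) \left(-4507877\right) = \left(\frac{2329}{78} - 151173\right) \left(-4507877\right) = \left(- \frac{11789165}{78}\right) \left(-4507877\right) = \frac{53144105752705}{78}$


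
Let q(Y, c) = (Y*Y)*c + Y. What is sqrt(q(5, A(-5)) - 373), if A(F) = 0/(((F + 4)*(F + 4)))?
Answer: 4*I*sqrt(23) ≈ 19.183*I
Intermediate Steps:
A(F) = 0 (A(F) = 0/(((4 + F)*(4 + F))) = 0/((4 + F)**2) = 0/(4 + F)**2 = 0)
q(Y, c) = Y + c*Y**2 (q(Y, c) = Y**2*c + Y = c*Y**2 + Y = Y + c*Y**2)
sqrt(q(5, A(-5)) - 373) = sqrt(5*(1 + 5*0) - 373) = sqrt(5*(1 + 0) - 373) = sqrt(5*1 - 373) = sqrt(5 - 373) = sqrt(-368) = 4*I*sqrt(23)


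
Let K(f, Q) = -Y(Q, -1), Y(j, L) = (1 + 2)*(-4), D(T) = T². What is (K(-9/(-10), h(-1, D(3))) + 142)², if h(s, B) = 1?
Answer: 23716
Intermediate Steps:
Y(j, L) = -12 (Y(j, L) = 3*(-4) = -12)
K(f, Q) = 12 (K(f, Q) = -1*(-12) = 12)
(K(-9/(-10), h(-1, D(3))) + 142)² = (12 + 142)² = 154² = 23716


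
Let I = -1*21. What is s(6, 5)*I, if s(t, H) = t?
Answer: -126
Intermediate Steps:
I = -21
s(6, 5)*I = 6*(-21) = -126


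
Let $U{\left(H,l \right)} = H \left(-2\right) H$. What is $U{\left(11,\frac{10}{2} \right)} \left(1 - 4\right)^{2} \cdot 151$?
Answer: $-328878$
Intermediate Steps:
$U{\left(H,l \right)} = - 2 H^{2}$ ($U{\left(H,l \right)} = - 2 H H = - 2 H^{2}$)
$U{\left(11,\frac{10}{2} \right)} \left(1 - 4\right)^{2} \cdot 151 = - 2 \cdot 11^{2} \left(1 - 4\right)^{2} \cdot 151 = \left(-2\right) 121 \left(-3\right)^{2} \cdot 151 = \left(-242\right) 9 \cdot 151 = \left(-2178\right) 151 = -328878$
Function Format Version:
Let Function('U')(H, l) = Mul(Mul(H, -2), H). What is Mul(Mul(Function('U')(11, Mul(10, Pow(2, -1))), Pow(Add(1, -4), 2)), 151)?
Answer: -328878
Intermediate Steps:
Function('U')(H, l) = Mul(-2, Pow(H, 2)) (Function('U')(H, l) = Mul(Mul(-2, H), H) = Mul(-2, Pow(H, 2)))
Mul(Mul(Function('U')(11, Mul(10, Pow(2, -1))), Pow(Add(1, -4), 2)), 151) = Mul(Mul(Mul(-2, Pow(11, 2)), Pow(Add(1, -4), 2)), 151) = Mul(Mul(Mul(-2, 121), Pow(-3, 2)), 151) = Mul(Mul(-242, 9), 151) = Mul(-2178, 151) = -328878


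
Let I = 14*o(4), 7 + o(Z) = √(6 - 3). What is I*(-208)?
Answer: 20384 - 2912*√3 ≈ 15340.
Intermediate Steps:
o(Z) = -7 + √3 (o(Z) = -7 + √(6 - 3) = -7 + √3)
I = -98 + 14*√3 (I = 14*(-7 + √3) = -98 + 14*√3 ≈ -73.751)
I*(-208) = (-98 + 14*√3)*(-208) = 20384 - 2912*√3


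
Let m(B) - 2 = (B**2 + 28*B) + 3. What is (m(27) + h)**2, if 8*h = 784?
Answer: 2521744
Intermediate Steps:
h = 98 (h = (1/8)*784 = 98)
m(B) = 5 + B**2 + 28*B (m(B) = 2 + ((B**2 + 28*B) + 3) = 2 + (3 + B**2 + 28*B) = 5 + B**2 + 28*B)
(m(27) + h)**2 = ((5 + 27**2 + 28*27) + 98)**2 = ((5 + 729 + 756) + 98)**2 = (1490 + 98)**2 = 1588**2 = 2521744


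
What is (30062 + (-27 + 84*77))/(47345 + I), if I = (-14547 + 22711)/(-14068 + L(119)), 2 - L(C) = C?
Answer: 517795055/671580661 ≈ 0.77101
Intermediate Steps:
L(C) = 2 - C
I = -8164/14185 (I = (-14547 + 22711)/(-14068 + (2 - 1*119)) = 8164/(-14068 + (2 - 119)) = 8164/(-14068 - 117) = 8164/(-14185) = 8164*(-1/14185) = -8164/14185 ≈ -0.57554)
(30062 + (-27 + 84*77))/(47345 + I) = (30062 + (-27 + 84*77))/(47345 - 8164/14185) = (30062 + (-27 + 6468))/(671580661/14185) = (30062 + 6441)*(14185/671580661) = 36503*(14185/671580661) = 517795055/671580661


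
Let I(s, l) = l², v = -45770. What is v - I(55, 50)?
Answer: -48270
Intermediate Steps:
v - I(55, 50) = -45770 - 1*50² = -45770 - 1*2500 = -45770 - 2500 = -48270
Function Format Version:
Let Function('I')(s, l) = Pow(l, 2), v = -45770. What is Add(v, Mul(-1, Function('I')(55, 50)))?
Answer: -48270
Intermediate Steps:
Add(v, Mul(-1, Function('I')(55, 50))) = Add(-45770, Mul(-1, Pow(50, 2))) = Add(-45770, Mul(-1, 2500)) = Add(-45770, -2500) = -48270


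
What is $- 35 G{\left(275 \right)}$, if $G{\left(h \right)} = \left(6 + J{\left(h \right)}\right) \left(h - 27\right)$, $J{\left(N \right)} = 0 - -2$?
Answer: $-69440$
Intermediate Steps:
$J{\left(N \right)} = 2$ ($J{\left(N \right)} = 0 + 2 = 2$)
$G{\left(h \right)} = -216 + 8 h$ ($G{\left(h \right)} = \left(6 + 2\right) \left(h - 27\right) = 8 \left(-27 + h\right) = -216 + 8 h$)
$- 35 G{\left(275 \right)} = - 35 \left(-216 + 8 \cdot 275\right) = - 35 \left(-216 + 2200\right) = \left(-35\right) 1984 = -69440$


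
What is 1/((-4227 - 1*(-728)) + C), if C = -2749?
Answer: -1/6248 ≈ -0.00016005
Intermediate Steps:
1/((-4227 - 1*(-728)) + C) = 1/((-4227 - 1*(-728)) - 2749) = 1/((-4227 + 728) - 2749) = 1/(-3499 - 2749) = 1/(-6248) = -1/6248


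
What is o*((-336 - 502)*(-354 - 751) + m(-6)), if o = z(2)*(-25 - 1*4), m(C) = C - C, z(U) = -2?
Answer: 53707420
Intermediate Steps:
m(C) = 0
o = 58 (o = -2*(-25 - 1*4) = -2*(-25 - 4) = -2*(-29) = 58)
o*((-336 - 502)*(-354 - 751) + m(-6)) = 58*((-336 - 502)*(-354 - 751) + 0) = 58*(-838*(-1105) + 0) = 58*(925990 + 0) = 58*925990 = 53707420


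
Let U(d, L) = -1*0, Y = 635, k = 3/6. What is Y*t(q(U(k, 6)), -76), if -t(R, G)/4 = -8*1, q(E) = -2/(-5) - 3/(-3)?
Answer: 20320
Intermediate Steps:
k = ½ (k = 3*(⅙) = ½ ≈ 0.50000)
U(d, L) = 0
q(E) = 7/5 (q(E) = -2*(-⅕) - 3*(-⅓) = ⅖ + 1 = 7/5)
t(R, G) = 32 (t(R, G) = -(-32) = -4*(-8) = 32)
Y*t(q(U(k, 6)), -76) = 635*32 = 20320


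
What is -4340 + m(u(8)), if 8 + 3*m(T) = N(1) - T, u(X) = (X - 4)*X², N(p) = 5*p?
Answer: -13279/3 ≈ -4426.3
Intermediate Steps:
u(X) = X²*(-4 + X) (u(X) = (-4 + X)*X² = X²*(-4 + X))
m(T) = -1 - T/3 (m(T) = -8/3 + (5*1 - T)/3 = -8/3 + (5 - T)/3 = -8/3 + (5/3 - T/3) = -1 - T/3)
-4340 + m(u(8)) = -4340 + (-1 - 8²*(-4 + 8)/3) = -4340 + (-1 - 64*4/3) = -4340 + (-1 - ⅓*256) = -4340 + (-1 - 256/3) = -4340 - 259/3 = -13279/3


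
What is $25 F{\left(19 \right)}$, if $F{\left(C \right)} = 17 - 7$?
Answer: $250$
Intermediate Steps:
$F{\left(C \right)} = 10$
$25 F{\left(19 \right)} = 25 \cdot 10 = 250$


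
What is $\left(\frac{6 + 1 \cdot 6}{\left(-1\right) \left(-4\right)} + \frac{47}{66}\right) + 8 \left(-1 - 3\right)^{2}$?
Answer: $\frac{8693}{66} \approx 131.71$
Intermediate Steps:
$\left(\frac{6 + 1 \cdot 6}{\left(-1\right) \left(-4\right)} + \frac{47}{66}\right) + 8 \left(-1 - 3\right)^{2} = \left(\frac{6 + 6}{4} + 47 \cdot \frac{1}{66}\right) + 8 \left(-4\right)^{2} = \left(12 \cdot \frac{1}{4} + \frac{47}{66}\right) + 8 \cdot 16 = \left(3 + \frac{47}{66}\right) + 128 = \frac{245}{66} + 128 = \frac{8693}{66}$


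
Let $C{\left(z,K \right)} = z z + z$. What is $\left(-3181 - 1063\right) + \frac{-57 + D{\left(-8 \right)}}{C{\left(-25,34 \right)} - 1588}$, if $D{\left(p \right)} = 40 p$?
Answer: $- \frac{322515}{76} \approx -4243.6$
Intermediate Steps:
$C{\left(z,K \right)} = z + z^{2}$ ($C{\left(z,K \right)} = z^{2} + z = z + z^{2}$)
$\left(-3181 - 1063\right) + \frac{-57 + D{\left(-8 \right)}}{C{\left(-25,34 \right)} - 1588} = \left(-3181 - 1063\right) + \frac{-57 + 40 \left(-8\right)}{- 25 \left(1 - 25\right) - 1588} = -4244 + \frac{-57 - 320}{\left(-25\right) \left(-24\right) - 1588} = -4244 - \frac{377}{600 - 1588} = -4244 - \frac{377}{-988} = -4244 - - \frac{29}{76} = -4244 + \frac{29}{76} = - \frac{322515}{76}$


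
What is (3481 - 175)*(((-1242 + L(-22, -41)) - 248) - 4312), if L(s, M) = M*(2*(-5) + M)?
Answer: -12268566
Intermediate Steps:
L(s, M) = M*(-10 + M)
(3481 - 175)*(((-1242 + L(-22, -41)) - 248) - 4312) = (3481 - 175)*(((-1242 - 41*(-10 - 41)) - 248) - 4312) = 3306*(((-1242 - 41*(-51)) - 248) - 4312) = 3306*(((-1242 + 2091) - 248) - 4312) = 3306*((849 - 248) - 4312) = 3306*(601 - 4312) = 3306*(-3711) = -12268566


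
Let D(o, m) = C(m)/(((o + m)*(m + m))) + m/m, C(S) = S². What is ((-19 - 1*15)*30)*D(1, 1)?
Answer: -1275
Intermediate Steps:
D(o, m) = 1 + m/(2*(m + o)) (D(o, m) = m²/(((o + m)*(m + m))) + m/m = m²/(((m + o)*(2*m))) + 1 = m²/((2*m*(m + o))) + 1 = m²*(1/(2*m*(m + o))) + 1 = m/(2*(m + o)) + 1 = 1 + m/(2*(m + o)))
((-19 - 1*15)*30)*D(1, 1) = ((-19 - 1*15)*30)*((1 + (3/2)*1)/(1 + 1)) = ((-19 - 15)*30)*((1 + 3/2)/2) = (-34*30)*((½)*(5/2)) = -1020*5/4 = -1275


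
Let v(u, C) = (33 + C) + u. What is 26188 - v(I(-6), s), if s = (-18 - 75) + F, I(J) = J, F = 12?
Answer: 26242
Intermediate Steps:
s = -81 (s = (-18 - 75) + 12 = -93 + 12 = -81)
v(u, C) = 33 + C + u
26188 - v(I(-6), s) = 26188 - (33 - 81 - 6) = 26188 - 1*(-54) = 26188 + 54 = 26242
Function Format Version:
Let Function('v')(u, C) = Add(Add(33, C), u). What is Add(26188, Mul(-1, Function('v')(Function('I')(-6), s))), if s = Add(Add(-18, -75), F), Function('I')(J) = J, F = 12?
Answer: 26242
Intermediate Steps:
s = -81 (s = Add(Add(-18, -75), 12) = Add(-93, 12) = -81)
Function('v')(u, C) = Add(33, C, u)
Add(26188, Mul(-1, Function('v')(Function('I')(-6), s))) = Add(26188, Mul(-1, Add(33, -81, -6))) = Add(26188, Mul(-1, -54)) = Add(26188, 54) = 26242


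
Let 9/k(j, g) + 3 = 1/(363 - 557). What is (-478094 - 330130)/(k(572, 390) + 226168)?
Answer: -235597296/65927099 ≈ -3.5736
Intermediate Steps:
k(j, g) = -1746/583 (k(j, g) = 9/(-3 + 1/(363 - 557)) = 9/(-3 + 1/(-194)) = 9/(-3 - 1/194) = 9/(-583/194) = 9*(-194/583) = -1746/583)
(-478094 - 330130)/(k(572, 390) + 226168) = (-478094 - 330130)/(-1746/583 + 226168) = -808224/131854198/583 = -808224*583/131854198 = -235597296/65927099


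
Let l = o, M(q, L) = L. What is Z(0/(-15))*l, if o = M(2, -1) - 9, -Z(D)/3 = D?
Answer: 0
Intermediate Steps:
Z(D) = -3*D
o = -10 (o = -1 - 9 = -10)
l = -10
Z(0/(-15))*l = -0/(-15)*(-10) = -0*(-1)/15*(-10) = -3*0*(-10) = 0*(-10) = 0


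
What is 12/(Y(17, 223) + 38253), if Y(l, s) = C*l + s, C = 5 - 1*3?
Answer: 6/19255 ≈ 0.00031161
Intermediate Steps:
C = 2 (C = 5 - 3 = 2)
Y(l, s) = s + 2*l (Y(l, s) = 2*l + s = s + 2*l)
12/(Y(17, 223) + 38253) = 12/((223 + 2*17) + 38253) = 12/((223 + 34) + 38253) = 12/(257 + 38253) = 12/38510 = 12*(1/38510) = 6/19255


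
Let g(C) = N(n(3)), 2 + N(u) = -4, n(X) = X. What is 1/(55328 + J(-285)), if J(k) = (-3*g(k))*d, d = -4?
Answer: 1/55256 ≈ 1.8098e-5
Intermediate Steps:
N(u) = -6 (N(u) = -2 - 4 = -6)
g(C) = -6
J(k) = -72 (J(k) = -3*(-6)*(-4) = 18*(-4) = -72)
1/(55328 + J(-285)) = 1/(55328 - 72) = 1/55256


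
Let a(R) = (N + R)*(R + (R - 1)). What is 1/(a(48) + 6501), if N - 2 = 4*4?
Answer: 1/12771 ≈ 7.8302e-5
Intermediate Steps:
N = 18 (N = 2 + 4*4 = 2 + 16 = 18)
a(R) = (-1 + 2*R)*(18 + R) (a(R) = (18 + R)*(R + (R - 1)) = (18 + R)*(R + (-1 + R)) = (18 + R)*(-1 + 2*R) = (-1 + 2*R)*(18 + R))
1/(a(48) + 6501) = 1/((-18 + 2*48² + 35*48) + 6501) = 1/((-18 + 2*2304 + 1680) + 6501) = 1/((-18 + 4608 + 1680) + 6501) = 1/(6270 + 6501) = 1/12771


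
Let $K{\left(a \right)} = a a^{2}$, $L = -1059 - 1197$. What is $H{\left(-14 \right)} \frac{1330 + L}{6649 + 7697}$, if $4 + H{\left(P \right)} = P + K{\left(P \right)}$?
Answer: $\frac{1278806}{7173} \approx 178.28$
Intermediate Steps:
$L = -2256$
$K{\left(a \right)} = a^{3}$
$H{\left(P \right)} = -4 + P + P^{3}$ ($H{\left(P \right)} = -4 + \left(P + P^{3}\right) = -4 + P + P^{3}$)
$H{\left(-14 \right)} \frac{1330 + L}{6649 + 7697} = \left(-4 - 14 + \left(-14\right)^{3}\right) \frac{1330 - 2256}{6649 + 7697} = \left(-4 - 14 - 2744\right) \left(- \frac{926}{14346}\right) = - 2762 \left(\left(-926\right) \frac{1}{14346}\right) = \left(-2762\right) \left(- \frac{463}{7173}\right) = \frac{1278806}{7173}$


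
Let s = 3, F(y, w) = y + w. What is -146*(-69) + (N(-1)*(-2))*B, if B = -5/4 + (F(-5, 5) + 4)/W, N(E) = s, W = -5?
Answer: 100863/10 ≈ 10086.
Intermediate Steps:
F(y, w) = w + y
N(E) = 3
B = -41/20 (B = -5/4 + ((5 - 5) + 4)/(-5) = -5*¼ + (0 + 4)*(-⅕) = -5/4 + 4*(-⅕) = -5/4 - ⅘ = -41/20 ≈ -2.0500)
-146*(-69) + (N(-1)*(-2))*B = -146*(-69) + (3*(-2))*(-41/20) = 10074 - 6*(-41/20) = 10074 + 123/10 = 100863/10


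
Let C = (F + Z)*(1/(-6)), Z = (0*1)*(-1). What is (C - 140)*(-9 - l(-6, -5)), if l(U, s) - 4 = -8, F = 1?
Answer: 4205/6 ≈ 700.83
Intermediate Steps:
l(U, s) = -4 (l(U, s) = 4 - 8 = -4)
Z = 0 (Z = 0*(-1) = 0)
C = -⅙ (C = (1 + 0)*(1/(-6)) = 1*(1*(-⅙)) = 1*(-⅙) = -⅙ ≈ -0.16667)
(C - 140)*(-9 - l(-6, -5)) = (-⅙ - 140)*(-9 - 1*(-4)) = -841*(-9 + 4)/6 = -841/6*(-5) = 4205/6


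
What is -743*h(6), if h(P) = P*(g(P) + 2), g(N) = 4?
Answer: -26748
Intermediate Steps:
h(P) = 6*P (h(P) = P*(4 + 2) = P*6 = 6*P)
-743*h(6) = -4458*6 = -743*36 = -26748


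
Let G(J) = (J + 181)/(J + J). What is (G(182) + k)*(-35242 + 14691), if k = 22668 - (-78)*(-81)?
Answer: -122314681413/364 ≈ -3.3603e+8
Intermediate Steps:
k = 16350 (k = 22668 - 1*6318 = 22668 - 6318 = 16350)
G(J) = (181 + J)/(2*J) (G(J) = (181 + J)/((2*J)) = (181 + J)*(1/(2*J)) = (181 + J)/(2*J))
(G(182) + k)*(-35242 + 14691) = ((1/2)*(181 + 182)/182 + 16350)*(-35242 + 14691) = ((1/2)*(1/182)*363 + 16350)*(-20551) = (363/364 + 16350)*(-20551) = (5951763/364)*(-20551) = -122314681413/364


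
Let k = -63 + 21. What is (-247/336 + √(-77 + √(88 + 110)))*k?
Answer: 247/8 - 42*√(-77 + 3*√22) ≈ 30.875 - 333.18*I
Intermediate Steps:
k = -42
(-247/336 + √(-77 + √(88 + 110)))*k = (-247/336 + √(-77 + √(88 + 110)))*(-42) = (-247*1/336 + √(-77 + √198))*(-42) = (-247/336 + √(-77 + 3*√22))*(-42) = 247/8 - 42*√(-77 + 3*√22)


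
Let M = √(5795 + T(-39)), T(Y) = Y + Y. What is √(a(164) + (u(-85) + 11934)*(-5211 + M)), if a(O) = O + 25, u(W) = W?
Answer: √(-61744950 + 11849*√5717) ≈ 7800.6*I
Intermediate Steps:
T(Y) = 2*Y
a(O) = 25 + O
M = √5717 (M = √(5795 + 2*(-39)) = √(5795 - 78) = √5717 ≈ 75.611)
√(a(164) + (u(-85) + 11934)*(-5211 + M)) = √((25 + 164) + (-85 + 11934)*(-5211 + √5717)) = √(189 + 11849*(-5211 + √5717)) = √(189 + (-61745139 + 11849*√5717)) = √(-61744950 + 11849*√5717)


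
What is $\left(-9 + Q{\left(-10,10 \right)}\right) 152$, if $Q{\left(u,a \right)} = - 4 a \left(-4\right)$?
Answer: $22952$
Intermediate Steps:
$Q{\left(u,a \right)} = 16 a$
$\left(-9 + Q{\left(-10,10 \right)}\right) 152 = \left(-9 + 16 \cdot 10\right) 152 = \left(-9 + 160\right) 152 = 151 \cdot 152 = 22952$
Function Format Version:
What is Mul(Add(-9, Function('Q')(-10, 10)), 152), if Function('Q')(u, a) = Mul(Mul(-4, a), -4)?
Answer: 22952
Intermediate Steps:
Function('Q')(u, a) = Mul(16, a)
Mul(Add(-9, Function('Q')(-10, 10)), 152) = Mul(Add(-9, Mul(16, 10)), 152) = Mul(Add(-9, 160), 152) = Mul(151, 152) = 22952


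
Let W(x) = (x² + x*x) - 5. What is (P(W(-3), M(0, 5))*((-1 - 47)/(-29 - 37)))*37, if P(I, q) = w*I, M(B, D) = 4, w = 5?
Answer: 19240/11 ≈ 1749.1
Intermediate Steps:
W(x) = -5 + 2*x² (W(x) = (x² + x²) - 5 = 2*x² - 5 = -5 + 2*x²)
P(I, q) = 5*I
(P(W(-3), M(0, 5))*((-1 - 47)/(-29 - 37)))*37 = ((5*(-5 + 2*(-3)²))*((-1 - 47)/(-29 - 37)))*37 = ((5*(-5 + 2*9))*(-48/(-66)))*37 = ((5*(-5 + 18))*(-48*(-1/66)))*37 = ((5*13)*(8/11))*37 = (65*(8/11))*37 = (520/11)*37 = 19240/11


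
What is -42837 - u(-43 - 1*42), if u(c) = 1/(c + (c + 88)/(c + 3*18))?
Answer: -113003975/2638 ≈ -42837.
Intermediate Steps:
u(c) = 1/(c + (88 + c)/(54 + c)) (u(c) = 1/(c + (88 + c)/(c + 54)) = 1/(c + (88 + c)/(54 + c)))
-42837 - u(-43 - 1*42) = -42837 - (54 + (-43 - 1*42))/(88 + (-43 - 1*42)**2 + 55*(-43 - 1*42)) = -42837 - (54 + (-43 - 42))/(88 + (-43 - 42)**2 + 55*(-43 - 42)) = -42837 - (54 - 85)/(88 + (-85)**2 + 55*(-85)) = -42837 - (-31)/(88 + 7225 - 4675) = -42837 - (-31)/2638 = -42837 - 1*(-31/2638) = -42837 + 31/2638 = -113003975/2638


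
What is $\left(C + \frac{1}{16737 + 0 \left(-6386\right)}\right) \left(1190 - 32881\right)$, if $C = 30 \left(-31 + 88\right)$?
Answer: $- \frac{907005008261}{16737} \approx -5.4192 \cdot 10^{7}$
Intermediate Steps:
$C = 1710$ ($C = 30 \cdot 57 = 1710$)
$\left(C + \frac{1}{16737 + 0 \left(-6386\right)}\right) \left(1190 - 32881\right) = \left(1710 + \frac{1}{16737 + 0 \left(-6386\right)}\right) \left(1190 - 32881\right) = \left(1710 + \frac{1}{16737 + 0}\right) \left(-31691\right) = \left(1710 + \frac{1}{16737}\right) \left(-31691\right) = \frac{28620271}{16737} \left(-31691\right) = - \frac{907005008261}{16737}$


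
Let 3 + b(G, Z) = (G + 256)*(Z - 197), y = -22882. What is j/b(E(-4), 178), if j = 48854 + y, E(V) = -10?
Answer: -25972/4677 ≈ -5.5531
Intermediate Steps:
b(G, Z) = -3 + (-197 + Z)*(256 + G) (b(G, Z) = -3 + (G + 256)*(Z - 197) = -3 + (256 + G)*(-197 + Z) = -3 + (-197 + Z)*(256 + G))
j = 25972 (j = 48854 - 22882 = 25972)
j/b(E(-4), 178) = 25972/(-50435 - 197*(-10) + 256*178 - 10*178) = 25972/(-50435 + 1970 + 45568 - 1780) = 25972/(-4677) = 25972*(-1/4677) = -25972/4677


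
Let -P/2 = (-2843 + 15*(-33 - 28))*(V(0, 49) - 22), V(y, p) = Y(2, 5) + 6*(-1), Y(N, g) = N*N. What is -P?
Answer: 180384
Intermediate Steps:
Y(N, g) = N²
V(y, p) = -2 (V(y, p) = 2² + 6*(-1) = 4 - 6 = -2)
P = -180384 (P = -2*(-2843 + 15*(-33 - 28))*(-2 - 22) = -2*(-2843 + 15*(-61))*(-24) = -2*(-2843 - 915)*(-24) = -(-7516)*(-24) = -2*90192 = -180384)
-P = -1*(-180384) = 180384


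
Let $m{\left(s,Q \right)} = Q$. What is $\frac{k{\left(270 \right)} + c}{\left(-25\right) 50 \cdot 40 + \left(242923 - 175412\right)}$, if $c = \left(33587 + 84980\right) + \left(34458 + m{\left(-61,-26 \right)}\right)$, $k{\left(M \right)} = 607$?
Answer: $\frac{51202}{5837} \approx 8.772$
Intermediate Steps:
$c = 152999$ ($c = \left(33587 + 84980\right) + \left(34458 - 26\right) = 118567 + 34432 = 152999$)
$\frac{k{\left(270 \right)} + c}{\left(-25\right) 50 \cdot 40 + \left(242923 - 175412\right)} = \frac{607 + 152999}{\left(-25\right) 50 \cdot 40 + \left(242923 - 175412\right)} = \frac{153606}{\left(-1250\right) 40 + \left(242923 - 175412\right)} = \frac{153606}{-50000 + 67511} = \frac{153606}{17511} = 153606 \cdot \frac{1}{17511} = \frac{51202}{5837}$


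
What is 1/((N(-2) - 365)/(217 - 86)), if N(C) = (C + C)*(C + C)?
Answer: -131/349 ≈ -0.37536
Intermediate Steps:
N(C) = 4*C**2 (N(C) = (2*C)*(2*C) = 4*C**2)
1/((N(-2) - 365)/(217 - 86)) = 1/((4*(-2)**2 - 365)/(217 - 86)) = 1/((4*4 - 365)/131) = 1/((16 - 365)*(1/131)) = 1/(-349*1/131) = 1/(-349/131) = -131/349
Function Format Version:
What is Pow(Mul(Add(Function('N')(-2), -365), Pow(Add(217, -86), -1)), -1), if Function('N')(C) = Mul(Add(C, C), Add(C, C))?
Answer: Rational(-131, 349) ≈ -0.37536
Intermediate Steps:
Function('N')(C) = Mul(4, Pow(C, 2)) (Function('N')(C) = Mul(Mul(2, C), Mul(2, C)) = Mul(4, Pow(C, 2)))
Pow(Mul(Add(Function('N')(-2), -365), Pow(Add(217, -86), -1)), -1) = Pow(Mul(Add(Mul(4, Pow(-2, 2)), -365), Pow(Add(217, -86), -1)), -1) = Pow(Mul(Add(Mul(4, 4), -365), Pow(131, -1)), -1) = Pow(Mul(Add(16, -365), Rational(1, 131)), -1) = Pow(Mul(-349, Rational(1, 131)), -1) = Pow(Rational(-349, 131), -1) = Rational(-131, 349)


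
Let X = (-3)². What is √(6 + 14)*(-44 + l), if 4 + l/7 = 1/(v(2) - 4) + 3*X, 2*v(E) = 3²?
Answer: 262*√5 ≈ 585.85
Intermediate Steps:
X = 9
v(E) = 9/2 (v(E) = (½)*3² = (½)*9 = 9/2)
l = 175 (l = -28 + 7*(1/(9/2 - 4) + 3*9) = -28 + 7*(1/(½) + 27) = -28 + 7*(2 + 27) = -28 + 7*29 = -28 + 203 = 175)
√(6 + 14)*(-44 + l) = √(6 + 14)*(-44 + 175) = √20*131 = (2*√5)*131 = 262*√5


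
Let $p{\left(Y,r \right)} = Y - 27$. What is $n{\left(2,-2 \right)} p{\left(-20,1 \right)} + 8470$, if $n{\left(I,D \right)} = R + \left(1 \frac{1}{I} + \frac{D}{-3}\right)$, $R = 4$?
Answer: $\frac{49363}{6} \approx 8227.2$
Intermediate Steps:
$p{\left(Y,r \right)} = -27 + Y$
$n{\left(I,D \right)} = 4 + \frac{1}{I} - \frac{D}{3}$ ($n{\left(I,D \right)} = 4 + \left(1 \frac{1}{I} + \frac{D}{-3}\right) = 4 + \left(\frac{1}{I} + D \left(- \frac{1}{3}\right)\right) = 4 - \left(- \frac{1}{I} + \frac{D}{3}\right) = 4 + \frac{1}{I} - \frac{D}{3}$)
$n{\left(2,-2 \right)} p{\left(-20,1 \right)} + 8470 = \left(4 + \frac{1}{2} - - \frac{2}{3}\right) \left(-27 - 20\right) + 8470 = \left(4 + \frac{1}{2} + \frac{2}{3}\right) \left(-47\right) + 8470 = \frac{31}{6} \left(-47\right) + 8470 = - \frac{1457}{6} + 8470 = \frac{49363}{6}$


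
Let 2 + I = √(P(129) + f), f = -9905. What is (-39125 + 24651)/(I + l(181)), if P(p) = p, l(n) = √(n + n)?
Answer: -14474/(-2 + √362 + 4*I*√611) ≈ -24.483 + 142.17*I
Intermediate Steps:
l(n) = √2*√n (l(n) = √(2*n) = √2*√n)
I = -2 + 4*I*√611 (I = -2 + √(129 - 9905) = -2 + √(-9776) = -2 + 4*I*√611 ≈ -2.0 + 98.874*I)
(-39125 + 24651)/(I + l(181)) = (-39125 + 24651)/((-2 + 4*I*√611) + √2*√181) = -14474/((-2 + 4*I*√611) + √362) = -14474/(-2 + √362 + 4*I*√611)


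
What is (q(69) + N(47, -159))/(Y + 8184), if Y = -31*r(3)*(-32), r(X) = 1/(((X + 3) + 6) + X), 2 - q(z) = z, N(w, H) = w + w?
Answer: 405/123752 ≈ 0.0032727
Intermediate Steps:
N(w, H) = 2*w
q(z) = 2 - z
r(X) = 1/(9 + 2*X) (r(X) = 1/(((3 + X) + 6) + X) = 1/((9 + X) + X) = 1/(9 + 2*X))
Y = 992/15 (Y = -31/(9 + 2*3)*(-32) = -31/(9 + 6)*(-32) = -31/15*(-32) = 992/15 ≈ 66.133)
(q(69) + N(47, -159))/(Y + 8184) = ((2 - 1*69) + 2*47)/(992/15 + 8184) = ((2 - 69) + 94)/(123752/15) = (-67 + 94)*(15/123752) = 27*(15/123752) = 405/123752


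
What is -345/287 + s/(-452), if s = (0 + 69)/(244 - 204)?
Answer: -6257403/5188960 ≈ -1.2059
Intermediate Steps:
s = 69/40 ≈ 1.7250
-345/287 + s/(-452) = -345/287 + (69/40)/(-452) = -345*1/287 + (69/40)*(-1/452) = -345/287 - 69/18080 = -6257403/5188960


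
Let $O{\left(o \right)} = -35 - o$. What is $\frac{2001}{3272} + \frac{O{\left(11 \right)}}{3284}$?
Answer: $\frac{1605193}{2686312} \approx 0.59755$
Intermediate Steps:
$\frac{2001}{3272} + \frac{O{\left(11 \right)}}{3284} = \frac{2001}{3272} + \frac{-35 - 11}{3284} = 2001 \cdot \frac{1}{3272} + \left(-35 - 11\right) \frac{1}{3284} = \frac{2001}{3272} - \frac{23}{1642} = \frac{1605193}{2686312}$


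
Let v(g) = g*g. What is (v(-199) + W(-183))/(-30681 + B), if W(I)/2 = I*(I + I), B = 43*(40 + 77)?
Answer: -173557/25650 ≈ -6.7664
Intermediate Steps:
B = 5031 (B = 43*117 = 5031)
W(I) = 4*I**2 (W(I) = 2*(I*(I + I)) = 2*(I*(2*I)) = 2*(2*I**2) = 4*I**2)
v(g) = g**2
(v(-199) + W(-183))/(-30681 + B) = ((-199)**2 + 4*(-183)**2)/(-30681 + 5031) = (39601 + 4*33489)/(-25650) = (39601 + 133956)*(-1/25650) = 173557*(-1/25650) = -173557/25650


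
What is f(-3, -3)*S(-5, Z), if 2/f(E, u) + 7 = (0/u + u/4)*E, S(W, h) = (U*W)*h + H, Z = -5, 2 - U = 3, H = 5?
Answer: 160/19 ≈ 8.4211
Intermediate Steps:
U = -1 (U = 2 - 1*3 = 2 - 3 = -1)
S(W, h) = 5 - W*h (S(W, h) = (-W)*h + 5 = -W*h + 5 = 5 - W*h)
f(E, u) = 2/(-7 + E*u/4) (f(E, u) = 2/(-7 + (0/u + u/4)*E) = 2/(-7 + (0 + u*(¼))*E) = 2/(-7 + (0 + u/4)*E) = 2/(-7 + (u/4)*E) = 2/(-7 + E*u/4))
f(-3, -3)*S(-5, Z) = (8/(-28 - 3*(-3)))*(5 - 1*(-5)*(-5)) = (8/(-28 + 9))*(5 - 25) = (8/(-19))*(-20) = (8*(-1/19))*(-20) = -8/19*(-20) = 160/19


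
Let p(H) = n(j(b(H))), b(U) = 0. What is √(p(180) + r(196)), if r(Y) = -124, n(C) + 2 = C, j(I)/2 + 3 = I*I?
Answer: 2*I*√33 ≈ 11.489*I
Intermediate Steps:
j(I) = -6 + 2*I² (j(I) = -6 + 2*(I*I) = -6 + 2*I²)
n(C) = -2 + C
p(H) = -8 (p(H) = -2 + (-6 + 2*0²) = -2 + (-6 + 2*0) = -2 + (-6 + 0) = -2 - 6 = -8)
√(p(180) + r(196)) = √(-8 - 124) = √(-132) = 2*I*√33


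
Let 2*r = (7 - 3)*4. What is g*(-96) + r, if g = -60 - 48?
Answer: 10376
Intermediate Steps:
r = 8 (r = ((7 - 3)*4)/2 = (4*4)/2 = (½)*16 = 8)
g = -108
g*(-96) + r = -108*(-96) + 8 = 10368 + 8 = 10376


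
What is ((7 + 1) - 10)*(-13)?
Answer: 26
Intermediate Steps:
((7 + 1) - 10)*(-13) = (8 - 10)*(-13) = -2*(-13) = 26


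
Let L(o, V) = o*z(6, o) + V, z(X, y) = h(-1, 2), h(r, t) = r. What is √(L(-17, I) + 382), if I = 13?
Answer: 2*√103 ≈ 20.298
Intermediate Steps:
z(X, y) = -1
L(o, V) = V - o (L(o, V) = o*(-1) + V = -o + V = V - o)
√(L(-17, I) + 382) = √((13 - 1*(-17)) + 382) = √((13 + 17) + 382) = √(30 + 382) = √412 = 2*√103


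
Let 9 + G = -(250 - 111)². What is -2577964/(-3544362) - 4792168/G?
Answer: 4258752550234/17128129365 ≈ 248.64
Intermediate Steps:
G = -19330 (G = -9 - (250 - 111)² = -9 - 1*139² = -9 - 1*19321 = -9 - 19321 = -19330)
-2577964/(-3544362) - 4792168/G = -2577964/(-3544362) - 4792168/(-19330) = -2577964*(-1/3544362) - 4792168*(-1/19330) = 1288982/1772181 + 2396084/9665 = 4258752550234/17128129365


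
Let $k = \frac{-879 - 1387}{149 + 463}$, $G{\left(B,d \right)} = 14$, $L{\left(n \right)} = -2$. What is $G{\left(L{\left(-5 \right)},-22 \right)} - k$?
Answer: $\frac{5417}{306} \approx 17.703$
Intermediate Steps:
$k = - \frac{1133}{306}$ ($k = \frac{-879 - 1387}{612} = \left(-879 - 1387\right) \frac{1}{612} = \left(-2266\right) \frac{1}{612} = - \frac{1133}{306} \approx -3.7026$)
$G{\left(L{\left(-5 \right)},-22 \right)} - k = 14 - - \frac{1133}{306} = 14 + \frac{1133}{306} = \frac{5417}{306}$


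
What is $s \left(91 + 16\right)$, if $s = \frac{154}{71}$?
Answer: $\frac{16478}{71} \approx 232.08$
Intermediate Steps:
$s = \frac{154}{71}$ ($s = 154 \cdot \frac{1}{71} = \frac{154}{71} \approx 2.169$)
$s \left(91 + 16\right) = \frac{154 \left(91 + 16\right)}{71} = \frac{154}{71} \cdot 107 = \frac{16478}{71}$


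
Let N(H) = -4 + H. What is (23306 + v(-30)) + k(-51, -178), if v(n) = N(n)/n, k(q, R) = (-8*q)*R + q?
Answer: -740518/15 ≈ -49368.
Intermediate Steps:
k(q, R) = q - 8*R*q (k(q, R) = -8*R*q + q = q - 8*R*q)
v(n) = (-4 + n)/n
(23306 + v(-30)) + k(-51, -178) = (23306 + (-4 - 30)/(-30)) - 51*(1 - 8*(-178)) = (23306 - 1/30*(-34)) - 51*(1 + 1424) = (23306 + 17/15) - 51*1425 = 349607/15 - 72675 = -740518/15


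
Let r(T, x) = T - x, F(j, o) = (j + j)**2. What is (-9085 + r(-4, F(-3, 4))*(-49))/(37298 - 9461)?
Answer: -2375/9279 ≈ -0.25595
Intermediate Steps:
F(j, o) = 4*j**2 (F(j, o) = (2*j)**2 = 4*j**2)
(-9085 + r(-4, F(-3, 4))*(-49))/(37298 - 9461) = (-9085 + (-4 - 4*(-3)**2)*(-49))/(37298 - 9461) = (-9085 + (-4 - 4*9)*(-49))/27837 = (-9085 + (-4 - 1*36)*(-49))*(1/27837) = (-9085 + (-4 - 36)*(-49))*(1/27837) = (-9085 - 40*(-49))*(1/27837) = (-9085 + 1960)*(1/27837) = -7125*1/27837 = -2375/9279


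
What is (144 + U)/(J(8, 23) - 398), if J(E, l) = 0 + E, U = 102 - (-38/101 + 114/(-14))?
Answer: -35989/55146 ≈ -0.65261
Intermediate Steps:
U = 78137/707 (U = 102 - (-38*1/101 + 114*(-1/14)) = 102 - (-38/101 - 57/7) = 102 - 1*(-6023/707) = 102 + 6023/707 = 78137/707 ≈ 110.52)
J(E, l) = E
(144 + U)/(J(8, 23) - 398) = (144 + 78137/707)/(8 - 398) = (179945/707)/(-390) = (179945/707)*(-1/390) = -35989/55146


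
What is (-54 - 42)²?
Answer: 9216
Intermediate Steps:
(-54 - 42)² = (-96)² = 9216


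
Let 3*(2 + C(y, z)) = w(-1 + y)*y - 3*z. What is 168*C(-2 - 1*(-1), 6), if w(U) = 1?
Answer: -1400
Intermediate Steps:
C(y, z) = -2 - z + y/3 (C(y, z) = -2 + (1*y - 3*z)/3 = -2 + (y - 3*z)/3 = -2 + (-z + y/3) = -2 - z + y/3)
168*C(-2 - 1*(-1), 6) = 168*(-2 - 1*6 + (-2 - 1*(-1))/3) = 168*(-2 - 6 + (-2 + 1)/3) = 168*(-2 - 6 + (⅓)*(-1)) = 168*(-2 - 6 - ⅓) = 168*(-25/3) = -1400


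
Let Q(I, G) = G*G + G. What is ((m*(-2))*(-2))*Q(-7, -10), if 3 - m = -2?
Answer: 1800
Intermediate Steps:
m = 5 (m = 3 - 1*(-2) = 3 + 2 = 5)
Q(I, G) = G + G² (Q(I, G) = G² + G = G + G²)
((m*(-2))*(-2))*Q(-7, -10) = ((5*(-2))*(-2))*(-10*(1 - 10)) = (-10*(-2))*(-10*(-9)) = 20*90 = 1800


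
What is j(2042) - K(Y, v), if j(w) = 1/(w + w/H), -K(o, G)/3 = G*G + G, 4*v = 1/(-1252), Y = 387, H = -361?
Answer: -124270901/1152303540480 ≈ -0.00010785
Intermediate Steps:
v = -1/5008 (v = (¼)/(-1252) = (¼)*(-1/1252) = -1/5008 ≈ -0.00019968)
K(o, G) = -3*G - 3*G² (K(o, G) = -3*(G*G + G) = -3*(G² + G) = -3*(G + G²) = -3*G - 3*G²)
j(w) = 361/(360*w) (j(w) = 1/(w + w/(-361)) = 1/(w + w*(-1/361)) = 1/(w - w/361) = 1/(360*w/361) = 361/(360*w))
j(2042) - K(Y, v) = (361/360)/2042 - (-3)*(-1)*(1 - 1/5008)/5008 = (361/360)*(1/2042) - (-3)*(-1)*5007/(5008*5008) = 361/735120 - 1*15021/25080064 = 361/735120 - 15021/25080064 = -124270901/1152303540480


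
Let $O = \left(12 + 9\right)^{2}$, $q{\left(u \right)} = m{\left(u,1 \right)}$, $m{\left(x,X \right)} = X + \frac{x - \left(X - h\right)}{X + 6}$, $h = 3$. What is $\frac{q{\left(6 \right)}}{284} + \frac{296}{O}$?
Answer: $\frac{85009}{125244} \approx 0.67875$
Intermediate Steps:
$m{\left(x,X \right)} = X + \frac{3 + x - X}{6 + X}$ ($m{\left(x,X \right)} = X + \frac{x - \left(-3 + X\right)}{X + 6} = X + \frac{3 + x - X}{6 + X}$)
$q{\left(u \right)} = \frac{9}{7} + \frac{u}{7}$ ($q{\left(u \right)} = \frac{3 + u + 1^{2} + 5 \cdot 1}{6 + 1} = \frac{3 + u + 1 + 5}{7} = \frac{9 + u}{7} = \frac{9}{7} + \frac{u}{7}$)
$O = 441$ ($O = 21^{2} = 441$)
$\frac{q{\left(6 \right)}}{284} + \frac{296}{O} = \frac{\frac{9}{7} + \frac{1}{7} \cdot 6}{284} + \frac{296}{441} = \left(\frac{9}{7} + \frac{6}{7}\right) \frac{1}{284} + 296 \cdot \frac{1}{441} = \frac{15}{7} \cdot \frac{1}{284} + \frac{296}{441} = \frac{15}{1988} + \frac{296}{441} = \frac{85009}{125244}$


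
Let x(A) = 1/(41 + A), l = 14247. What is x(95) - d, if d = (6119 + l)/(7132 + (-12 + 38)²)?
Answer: -172623/66368 ≈ -2.6010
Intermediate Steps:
d = 10183/3904 (d = (6119 + 14247)/(7132 + (-12 + 38)²) = 20366/(7132 + 26²) = 20366/(7132 + 676) = 20366/7808 = 20366*(1/7808) = 10183/3904 ≈ 2.6083)
x(95) - d = 1/(41 + 95) - 1*10183/3904 = 1/136 - 10183/3904 = -172623/66368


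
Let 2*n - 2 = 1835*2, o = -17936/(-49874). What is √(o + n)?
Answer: 10*√11419475221/24937 ≈ 42.853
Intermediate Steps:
o = 8968/24937 (o = -17936*(-1/49874) = 8968/24937 ≈ 0.35963)
n = 1836 (n = 1 + (1835*2)/2 = 1 + (½)*3670 = 1 + 1835 = 1836)
√(o + n) = √(8968/24937 + 1836) = √(45793300/24937) = 10*√11419475221/24937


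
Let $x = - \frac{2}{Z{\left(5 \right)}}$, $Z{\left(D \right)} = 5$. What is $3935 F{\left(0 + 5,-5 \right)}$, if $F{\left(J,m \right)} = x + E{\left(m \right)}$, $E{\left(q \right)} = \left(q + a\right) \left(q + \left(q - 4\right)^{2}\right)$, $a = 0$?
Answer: $-1496874$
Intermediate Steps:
$x = - \frac{2}{5} \approx -0.4$
$E{\left(q \right)} = q \left(q + \left(-4 + q\right)^{2}\right)$ ($E{\left(q \right)} = \left(q + 0\right) \left(q + \left(q - 4\right)^{2}\right) = q \left(q + \left(-4 + q\right)^{2}\right)$)
$F{\left(J,m \right)} = - \frac{2}{5} + m \left(m + \left(-4 + m\right)^{2}\right)$
$3935 F{\left(0 + 5,-5 \right)} = 3935 \left(- \frac{2}{5} + \left(-5\right)^{2} - 5 \left(-4 - 5\right)^{2}\right) = 3935 \left(- \frac{2}{5} + 25 - 5 \left(-9\right)^{2}\right) = 3935 \left(- \frac{2}{5} + 25 - 405\right) = 3935 \left(- \frac{1902}{5}\right) = -1496874$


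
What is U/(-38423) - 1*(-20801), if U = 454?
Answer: 799236369/38423 ≈ 20801.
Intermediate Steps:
U/(-38423) - 1*(-20801) = 454/(-38423) - 1*(-20801) = 454*(-1/38423) + 20801 = -454/38423 + 20801 = 799236369/38423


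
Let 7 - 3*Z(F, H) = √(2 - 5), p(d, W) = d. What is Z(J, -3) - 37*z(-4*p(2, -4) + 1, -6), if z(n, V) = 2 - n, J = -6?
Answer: -992/3 - I*√3/3 ≈ -330.67 - 0.57735*I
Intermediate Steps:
Z(F, H) = 7/3 - I*√3/3 (Z(F, H) = 7/3 - √(2 - 5)/3 = 7/3 - I*√3/3)
Z(J, -3) - 37*z(-4*p(2, -4) + 1, -6) = (7/3 - I*√3/3) - 37*(2 - (-4*2 + 1)) = (7/3 - I*√3/3) - 37*(2 - (-8 + 1)) = (7/3 - I*√3/3) - 37*(2 - 1*(-7)) = (7/3 - I*√3/3) - 37*(2 + 7) = (7/3 - I*√3/3) - 37*9 = (7/3 - I*√3/3) - 333 = -992/3 - I*√3/3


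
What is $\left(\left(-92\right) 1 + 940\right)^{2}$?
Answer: $719104$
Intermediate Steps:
$\left(\left(-92\right) 1 + 940\right)^{2} = \left(-92 + 940\right)^{2} = 848^{2} = 719104$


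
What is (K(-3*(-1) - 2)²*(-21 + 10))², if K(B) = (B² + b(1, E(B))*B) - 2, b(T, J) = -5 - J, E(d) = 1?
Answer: 290521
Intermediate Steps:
K(B) = -2 + B² - 6*B (K(B) = (B² + (-5 - 1*1)*B) - 2 = (B² + (-5 - 1)*B) - 2 = (B² - 6*B) - 2 = -2 + B² - 6*B)
(K(-3*(-1) - 2)²*(-21 + 10))² = ((-2 + (-3*(-1) - 2)² - 6*(-3*(-1) - 2))²*(-21 + 10))² = ((-2 + (3 - 2)² - 6*(3 - 2))²*(-11))² = ((-2 + 1² - 6*1)²*(-11))² = ((-2 + 1 - 6)²*(-11))² = ((-7)²*(-11))² = (49*(-11))² = (-539)² = 290521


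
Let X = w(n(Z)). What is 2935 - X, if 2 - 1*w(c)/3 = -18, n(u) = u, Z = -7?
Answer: 2875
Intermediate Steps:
w(c) = 60 (w(c) = 6 - 3*(-18) = 6 + 54 = 60)
X = 60
2935 - X = 2935 - 1*60 = 2935 - 60 = 2875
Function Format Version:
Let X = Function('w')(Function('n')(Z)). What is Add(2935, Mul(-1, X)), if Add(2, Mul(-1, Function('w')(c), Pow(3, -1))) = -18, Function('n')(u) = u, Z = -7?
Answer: 2875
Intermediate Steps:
Function('w')(c) = 60 (Function('w')(c) = Add(6, Mul(-3, -18)) = Add(6, 54) = 60)
X = 60
Add(2935, Mul(-1, X)) = Add(2935, Mul(-1, 60)) = Add(2935, -60) = 2875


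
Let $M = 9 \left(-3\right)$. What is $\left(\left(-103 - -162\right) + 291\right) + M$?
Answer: $323$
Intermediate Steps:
$M = -27$
$\left(\left(-103 - -162\right) + 291\right) + M = \left(\left(-103 - -162\right) + 291\right) - 27 = \left(\left(-103 + 162\right) + 291\right) - 27 = \left(59 + 291\right) - 27 = 350 - 27 = 323$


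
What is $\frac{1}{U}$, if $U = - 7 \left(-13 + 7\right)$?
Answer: $\frac{1}{42} \approx 0.02381$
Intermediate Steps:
$U = 42$ ($U = \left(-7\right) \left(-6\right) = 42$)
$\frac{1}{U} = \frac{1}{42}$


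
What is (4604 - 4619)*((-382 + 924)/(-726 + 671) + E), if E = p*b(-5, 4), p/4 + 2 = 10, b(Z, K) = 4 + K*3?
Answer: -82854/11 ≈ -7532.2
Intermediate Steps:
b(Z, K) = 4 + 3*K
p = 32 (p = -8 + 4*10 = -8 + 40 = 32)
E = 512 (E = 32*(4 + 3*4) = 32*(4 + 12) = 32*16 = 512)
(4604 - 4619)*((-382 + 924)/(-726 + 671) + E) = (4604 - 4619)*((-382 + 924)/(-726 + 671) + 512) = -15*(542/(-55) + 512) = -15*(542*(-1/55) + 512) = -15*(-542/55 + 512) = -15*27618/55 = -82854/11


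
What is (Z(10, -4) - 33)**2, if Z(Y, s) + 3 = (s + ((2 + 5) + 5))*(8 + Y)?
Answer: 11664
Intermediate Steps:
Z(Y, s) = -3 + (8 + Y)*(12 + s) (Z(Y, s) = -3 + (s + ((2 + 5) + 5))*(8 + Y) = -3 + (s + (7 + 5))*(8 + Y) = -3 + (s + 12)*(8 + Y) = -3 + (12 + s)*(8 + Y) = -3 + (8 + Y)*(12 + s))
(Z(10, -4) - 33)**2 = ((93 + 8*(-4) + 12*10 + 10*(-4)) - 33)**2 = ((93 - 32 + 120 - 40) - 33)**2 = (141 - 33)**2 = 108**2 = 11664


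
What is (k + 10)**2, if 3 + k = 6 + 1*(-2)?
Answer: 121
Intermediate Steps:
k = 1 (k = -3 + (6 + 1*(-2)) = -3 + (6 - 2) = -3 + 4 = 1)
(k + 10)**2 = (1 + 10)**2 = 11**2 = 121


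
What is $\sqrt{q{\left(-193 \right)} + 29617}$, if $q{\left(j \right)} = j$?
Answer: $4 \sqrt{1839} \approx 171.53$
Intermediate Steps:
$\sqrt{q{\left(-193 \right)} + 29617} = \sqrt{-193 + 29617} = \sqrt{29424} = 4 \sqrt{1839}$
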